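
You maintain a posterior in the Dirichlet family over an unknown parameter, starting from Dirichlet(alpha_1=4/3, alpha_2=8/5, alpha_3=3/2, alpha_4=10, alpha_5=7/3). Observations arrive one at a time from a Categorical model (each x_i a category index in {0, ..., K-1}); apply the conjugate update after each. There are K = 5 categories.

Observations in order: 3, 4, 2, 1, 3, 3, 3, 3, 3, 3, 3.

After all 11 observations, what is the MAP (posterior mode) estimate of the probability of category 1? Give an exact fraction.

48/683

obs 1: x=3 → posterior Dirichlet(4/3, 8/5, 3/2, 11, 7/3)
obs 2: x=4 → posterior Dirichlet(4/3, 8/5, 3/2, 11, 10/3)
obs 3: x=2 → posterior Dirichlet(4/3, 8/5, 5/2, 11, 10/3)
obs 4: x=1 → posterior Dirichlet(4/3, 13/5, 5/2, 11, 10/3)
obs 5: x=3 → posterior Dirichlet(4/3, 13/5, 5/2, 12, 10/3)
obs 6: x=3 → posterior Dirichlet(4/3, 13/5, 5/2, 13, 10/3)
obs 7: x=3 → posterior Dirichlet(4/3, 13/5, 5/2, 14, 10/3)
obs 8: x=3 → posterior Dirichlet(4/3, 13/5, 5/2, 15, 10/3)
obs 9: x=3 → posterior Dirichlet(4/3, 13/5, 5/2, 16, 10/3)
obs 10: x=3 → posterior Dirichlet(4/3, 13/5, 5/2, 17, 10/3)
obs 11: x=3 → posterior Dirichlet(4/3, 13/5, 5/2, 18, 10/3)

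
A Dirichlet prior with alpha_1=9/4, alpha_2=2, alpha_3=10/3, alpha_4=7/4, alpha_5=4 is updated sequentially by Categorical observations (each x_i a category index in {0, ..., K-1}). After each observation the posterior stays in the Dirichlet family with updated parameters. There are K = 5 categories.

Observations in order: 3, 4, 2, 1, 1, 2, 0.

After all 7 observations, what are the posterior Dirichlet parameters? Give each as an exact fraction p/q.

obs 1: x=3 → posterior Dirichlet(9/4, 2, 10/3, 11/4, 4)
obs 2: x=4 → posterior Dirichlet(9/4, 2, 10/3, 11/4, 5)
obs 3: x=2 → posterior Dirichlet(9/4, 2, 13/3, 11/4, 5)
obs 4: x=1 → posterior Dirichlet(9/4, 3, 13/3, 11/4, 5)
obs 5: x=1 → posterior Dirichlet(9/4, 4, 13/3, 11/4, 5)
obs 6: x=2 → posterior Dirichlet(9/4, 4, 16/3, 11/4, 5)
obs 7: x=0 → posterior Dirichlet(13/4, 4, 16/3, 11/4, 5)

alpha_1=13/4, alpha_2=4, alpha_3=16/3, alpha_4=11/4, alpha_5=5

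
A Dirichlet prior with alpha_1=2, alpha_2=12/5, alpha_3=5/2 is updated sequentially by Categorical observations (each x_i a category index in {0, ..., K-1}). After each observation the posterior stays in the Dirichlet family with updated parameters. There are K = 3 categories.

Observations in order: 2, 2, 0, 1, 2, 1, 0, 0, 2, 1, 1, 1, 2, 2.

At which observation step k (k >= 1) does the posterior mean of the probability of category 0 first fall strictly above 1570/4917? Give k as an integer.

obs 1: x=2 → posterior Dirichlet(2, 12/5, 7/2)
obs 2: x=2 → posterior Dirichlet(2, 12/5, 9/2)
obs 3: x=0 → posterior Dirichlet(3, 12/5, 9/2)
obs 4: x=1 → posterior Dirichlet(3, 17/5, 9/2)
obs 5: x=2 → posterior Dirichlet(3, 17/5, 11/2)
obs 6: x=1 → posterior Dirichlet(3, 22/5, 11/2)
obs 7: x=0 → posterior Dirichlet(4, 22/5, 11/2)
obs 8: x=0 → posterior Dirichlet(5, 22/5, 11/2)
obs 9: x=2 → posterior Dirichlet(5, 22/5, 13/2)
obs 10: x=1 → posterior Dirichlet(5, 27/5, 13/2)
obs 11: x=1 → posterior Dirichlet(5, 32/5, 13/2)
obs 12: x=1 → posterior Dirichlet(5, 37/5, 13/2)
obs 13: x=2 → posterior Dirichlet(5, 37/5, 15/2)
obs 14: x=2 → posterior Dirichlet(5, 37/5, 17/2)

k = 8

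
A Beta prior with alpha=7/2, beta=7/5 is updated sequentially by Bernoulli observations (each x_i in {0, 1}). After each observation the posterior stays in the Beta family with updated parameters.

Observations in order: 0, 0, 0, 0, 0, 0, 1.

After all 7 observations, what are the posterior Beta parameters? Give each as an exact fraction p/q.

alpha=9/2, beta=37/5

obs 1: x=0 → posterior Beta(7/2, 12/5)
obs 2: x=0 → posterior Beta(7/2, 17/5)
obs 3: x=0 → posterior Beta(7/2, 22/5)
obs 4: x=0 → posterior Beta(7/2, 27/5)
obs 5: x=0 → posterior Beta(7/2, 32/5)
obs 6: x=0 → posterior Beta(7/2, 37/5)
obs 7: x=1 → posterior Beta(9/2, 37/5)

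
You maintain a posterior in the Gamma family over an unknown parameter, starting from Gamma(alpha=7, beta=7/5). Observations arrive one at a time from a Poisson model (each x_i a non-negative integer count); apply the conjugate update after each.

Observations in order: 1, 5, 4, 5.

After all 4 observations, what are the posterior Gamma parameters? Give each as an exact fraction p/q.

alpha=22, beta=27/5

obs 1: x=1 → posterior Gamma(8, 12/5)
obs 2: x=5 → posterior Gamma(13, 17/5)
obs 3: x=4 → posterior Gamma(17, 22/5)
obs 4: x=5 → posterior Gamma(22, 27/5)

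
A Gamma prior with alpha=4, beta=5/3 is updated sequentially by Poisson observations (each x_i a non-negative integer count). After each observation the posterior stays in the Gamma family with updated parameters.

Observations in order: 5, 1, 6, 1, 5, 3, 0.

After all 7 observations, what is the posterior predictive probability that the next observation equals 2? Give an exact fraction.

692563452773305197464625857445022924800/3053134545970524535745336759489912159909

obs 1: x=5 → posterior Gamma(9, 8/3)
obs 2: x=1 → posterior Gamma(10, 11/3)
obs 3: x=6 → posterior Gamma(16, 14/3)
obs 4: x=1 → posterior Gamma(17, 17/3)
obs 5: x=5 → posterior Gamma(22, 20/3)
obs 6: x=3 → posterior Gamma(25, 23/3)
obs 7: x=0 → posterior Gamma(25, 26/3)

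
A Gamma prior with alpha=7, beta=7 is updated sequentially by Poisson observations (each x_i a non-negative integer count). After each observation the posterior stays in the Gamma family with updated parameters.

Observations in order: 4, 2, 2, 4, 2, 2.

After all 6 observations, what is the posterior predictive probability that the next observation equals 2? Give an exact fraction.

2881019473525505029326159993/11249698951462093278628806656

obs 1: x=4 → posterior Gamma(11, 8)
obs 2: x=2 → posterior Gamma(13, 9)
obs 3: x=2 → posterior Gamma(15, 10)
obs 4: x=4 → posterior Gamma(19, 11)
obs 5: x=2 → posterior Gamma(21, 12)
obs 6: x=2 → posterior Gamma(23, 13)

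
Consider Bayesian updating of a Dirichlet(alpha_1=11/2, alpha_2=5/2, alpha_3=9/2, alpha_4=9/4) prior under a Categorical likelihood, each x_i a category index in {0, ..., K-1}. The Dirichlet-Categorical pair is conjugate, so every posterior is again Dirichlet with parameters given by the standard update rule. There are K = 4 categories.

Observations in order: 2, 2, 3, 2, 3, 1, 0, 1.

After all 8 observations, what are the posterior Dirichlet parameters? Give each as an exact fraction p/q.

alpha_1=13/2, alpha_2=9/2, alpha_3=15/2, alpha_4=17/4

obs 1: x=2 → posterior Dirichlet(11/2, 5/2, 11/2, 9/4)
obs 2: x=2 → posterior Dirichlet(11/2, 5/2, 13/2, 9/4)
obs 3: x=3 → posterior Dirichlet(11/2, 5/2, 13/2, 13/4)
obs 4: x=2 → posterior Dirichlet(11/2, 5/2, 15/2, 13/4)
obs 5: x=3 → posterior Dirichlet(11/2, 5/2, 15/2, 17/4)
obs 6: x=1 → posterior Dirichlet(11/2, 7/2, 15/2, 17/4)
obs 7: x=0 → posterior Dirichlet(13/2, 7/2, 15/2, 17/4)
obs 8: x=1 → posterior Dirichlet(13/2, 9/2, 15/2, 17/4)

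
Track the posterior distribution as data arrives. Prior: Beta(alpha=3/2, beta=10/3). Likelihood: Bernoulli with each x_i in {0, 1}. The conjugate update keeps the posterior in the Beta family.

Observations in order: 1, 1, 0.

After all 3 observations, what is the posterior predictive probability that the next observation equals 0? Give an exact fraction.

obs 1: x=1 → posterior Beta(5/2, 10/3)
obs 2: x=1 → posterior Beta(7/2, 10/3)
obs 3: x=0 → posterior Beta(7/2, 13/3)

26/47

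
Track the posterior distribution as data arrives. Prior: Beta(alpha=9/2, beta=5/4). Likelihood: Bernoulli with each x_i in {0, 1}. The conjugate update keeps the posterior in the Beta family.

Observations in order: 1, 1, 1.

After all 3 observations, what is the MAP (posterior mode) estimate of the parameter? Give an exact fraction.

26/27

obs 1: x=1 → posterior Beta(11/2, 5/4)
obs 2: x=1 → posterior Beta(13/2, 5/4)
obs 3: x=1 → posterior Beta(15/2, 5/4)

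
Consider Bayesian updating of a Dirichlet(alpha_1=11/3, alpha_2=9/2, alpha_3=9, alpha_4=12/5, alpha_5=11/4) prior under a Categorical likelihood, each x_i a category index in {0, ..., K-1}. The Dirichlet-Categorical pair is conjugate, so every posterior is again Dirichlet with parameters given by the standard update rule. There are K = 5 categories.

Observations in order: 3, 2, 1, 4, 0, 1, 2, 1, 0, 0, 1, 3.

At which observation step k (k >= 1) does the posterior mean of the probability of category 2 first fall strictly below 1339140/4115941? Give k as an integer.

obs 1: x=3 → posterior Dirichlet(11/3, 9/2, 9, 17/5, 11/4)
obs 2: x=2 → posterior Dirichlet(11/3, 9/2, 10, 17/5, 11/4)
obs 3: x=1 → posterior Dirichlet(11/3, 11/2, 10, 17/5, 11/4)
obs 4: x=4 → posterior Dirichlet(11/3, 11/2, 10, 17/5, 15/4)
obs 5: x=0 → posterior Dirichlet(14/3, 11/2, 10, 17/5, 15/4)
obs 6: x=1 → posterior Dirichlet(14/3, 13/2, 10, 17/5, 15/4)
obs 7: x=2 → posterior Dirichlet(14/3, 13/2, 11, 17/5, 15/4)
obs 8: x=1 → posterior Dirichlet(14/3, 15/2, 11, 17/5, 15/4)
obs 9: x=0 → posterior Dirichlet(17/3, 15/2, 11, 17/5, 15/4)
obs 10: x=0 → posterior Dirichlet(20/3, 15/2, 11, 17/5, 15/4)
obs 11: x=1 → posterior Dirichlet(20/3, 17/2, 11, 17/5, 15/4)
obs 12: x=3 → posterior Dirichlet(20/3, 17/2, 11, 22/5, 15/4)

k = 12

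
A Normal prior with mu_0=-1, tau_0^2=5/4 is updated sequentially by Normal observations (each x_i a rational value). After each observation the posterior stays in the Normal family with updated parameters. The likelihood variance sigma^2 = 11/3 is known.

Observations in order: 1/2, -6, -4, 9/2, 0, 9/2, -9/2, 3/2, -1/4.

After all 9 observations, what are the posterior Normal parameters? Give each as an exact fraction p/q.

mu_0=-401/716, tau_0^2=55/179

obs 1: x=1/2 → posterior Normal(-73/118, 55/59)
obs 2: x=-6 → posterior Normal(-253/148, 55/74)
obs 3: x=-4 → posterior Normal(-373/178, 55/89)
obs 4: x=9/2 → posterior Normal(-119/104, 55/104)
obs 5: x=0 → posterior Normal(-1, 55/119)
obs 6: x=9/2 → posterior Normal(-103/268, 55/134)
obs 7: x=-9/2 → posterior Normal(-119/149, 55/149)
obs 8: x=3/2 → posterior Normal(-193/328, 55/164)
obs 9: x=-1/4 → posterior Normal(-401/716, 55/179)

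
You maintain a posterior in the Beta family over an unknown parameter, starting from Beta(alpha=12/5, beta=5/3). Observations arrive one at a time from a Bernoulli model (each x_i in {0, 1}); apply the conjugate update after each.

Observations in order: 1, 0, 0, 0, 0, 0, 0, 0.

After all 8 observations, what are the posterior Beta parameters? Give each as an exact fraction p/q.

alpha=17/5, beta=26/3

obs 1: x=1 → posterior Beta(17/5, 5/3)
obs 2: x=0 → posterior Beta(17/5, 8/3)
obs 3: x=0 → posterior Beta(17/5, 11/3)
obs 4: x=0 → posterior Beta(17/5, 14/3)
obs 5: x=0 → posterior Beta(17/5, 17/3)
obs 6: x=0 → posterior Beta(17/5, 20/3)
obs 7: x=0 → posterior Beta(17/5, 23/3)
obs 8: x=0 → posterior Beta(17/5, 26/3)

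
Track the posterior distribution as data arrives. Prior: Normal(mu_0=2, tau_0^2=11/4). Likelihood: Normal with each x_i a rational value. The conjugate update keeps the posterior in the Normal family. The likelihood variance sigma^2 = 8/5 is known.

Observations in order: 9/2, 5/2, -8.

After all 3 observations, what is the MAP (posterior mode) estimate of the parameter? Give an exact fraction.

obs 1: x=9/2 → posterior Normal(623/174, 88/87)
obs 2: x=5/2 → posterior Normal(449/142, 44/71)
obs 3: x=-8 → posterior Normal(9/197, 88/197)

9/197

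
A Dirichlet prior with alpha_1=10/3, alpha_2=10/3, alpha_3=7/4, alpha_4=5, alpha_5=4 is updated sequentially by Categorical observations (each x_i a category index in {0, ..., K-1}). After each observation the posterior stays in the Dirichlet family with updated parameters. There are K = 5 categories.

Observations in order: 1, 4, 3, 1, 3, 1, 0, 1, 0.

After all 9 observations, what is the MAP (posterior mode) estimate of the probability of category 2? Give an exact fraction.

9/257

obs 1: x=1 → posterior Dirichlet(10/3, 13/3, 7/4, 5, 4)
obs 2: x=4 → posterior Dirichlet(10/3, 13/3, 7/4, 5, 5)
obs 3: x=3 → posterior Dirichlet(10/3, 13/3, 7/4, 6, 5)
obs 4: x=1 → posterior Dirichlet(10/3, 16/3, 7/4, 6, 5)
obs 5: x=3 → posterior Dirichlet(10/3, 16/3, 7/4, 7, 5)
obs 6: x=1 → posterior Dirichlet(10/3, 19/3, 7/4, 7, 5)
obs 7: x=0 → posterior Dirichlet(13/3, 19/3, 7/4, 7, 5)
obs 8: x=1 → posterior Dirichlet(13/3, 22/3, 7/4, 7, 5)
obs 9: x=0 → posterior Dirichlet(16/3, 22/3, 7/4, 7, 5)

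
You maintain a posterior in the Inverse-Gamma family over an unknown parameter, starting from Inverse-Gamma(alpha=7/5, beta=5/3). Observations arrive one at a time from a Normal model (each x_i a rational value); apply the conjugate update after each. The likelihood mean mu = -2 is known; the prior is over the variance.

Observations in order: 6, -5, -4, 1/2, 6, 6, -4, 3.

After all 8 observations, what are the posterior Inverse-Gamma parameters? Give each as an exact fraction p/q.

obs 1: x=6 → posterior Inverse-Gamma(19/10, 101/3)
obs 2: x=-5 → posterior Inverse-Gamma(12/5, 229/6)
obs 3: x=-4 → posterior Inverse-Gamma(29/10, 241/6)
obs 4: x=1/2 → posterior Inverse-Gamma(17/5, 1039/24)
obs 5: x=6 → posterior Inverse-Gamma(39/10, 1807/24)
obs 6: x=6 → posterior Inverse-Gamma(22/5, 2575/24)
obs 7: x=-4 → posterior Inverse-Gamma(49/10, 2623/24)
obs 8: x=3 → posterior Inverse-Gamma(27/5, 2923/24)

alpha=27/5, beta=2923/24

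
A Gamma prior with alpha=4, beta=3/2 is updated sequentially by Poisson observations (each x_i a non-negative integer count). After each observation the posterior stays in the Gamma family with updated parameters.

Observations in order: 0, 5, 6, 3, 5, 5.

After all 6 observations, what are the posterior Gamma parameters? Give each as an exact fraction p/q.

alpha=28, beta=15/2

obs 1: x=0 → posterior Gamma(4, 5/2)
obs 2: x=5 → posterior Gamma(9, 7/2)
obs 3: x=6 → posterior Gamma(15, 9/2)
obs 4: x=3 → posterior Gamma(18, 11/2)
obs 5: x=5 → posterior Gamma(23, 13/2)
obs 6: x=5 → posterior Gamma(28, 15/2)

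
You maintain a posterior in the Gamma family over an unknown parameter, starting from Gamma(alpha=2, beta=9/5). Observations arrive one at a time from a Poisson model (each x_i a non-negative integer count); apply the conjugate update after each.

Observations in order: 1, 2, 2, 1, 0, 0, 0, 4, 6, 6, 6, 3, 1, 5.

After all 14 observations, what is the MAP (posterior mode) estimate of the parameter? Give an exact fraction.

190/79

obs 1: x=1 → posterior Gamma(3, 14/5)
obs 2: x=2 → posterior Gamma(5, 19/5)
obs 3: x=2 → posterior Gamma(7, 24/5)
obs 4: x=1 → posterior Gamma(8, 29/5)
obs 5: x=0 → posterior Gamma(8, 34/5)
obs 6: x=0 → posterior Gamma(8, 39/5)
obs 7: x=0 → posterior Gamma(8, 44/5)
obs 8: x=4 → posterior Gamma(12, 49/5)
obs 9: x=6 → posterior Gamma(18, 54/5)
obs 10: x=6 → posterior Gamma(24, 59/5)
obs 11: x=6 → posterior Gamma(30, 64/5)
obs 12: x=3 → posterior Gamma(33, 69/5)
obs 13: x=1 → posterior Gamma(34, 74/5)
obs 14: x=5 → posterior Gamma(39, 79/5)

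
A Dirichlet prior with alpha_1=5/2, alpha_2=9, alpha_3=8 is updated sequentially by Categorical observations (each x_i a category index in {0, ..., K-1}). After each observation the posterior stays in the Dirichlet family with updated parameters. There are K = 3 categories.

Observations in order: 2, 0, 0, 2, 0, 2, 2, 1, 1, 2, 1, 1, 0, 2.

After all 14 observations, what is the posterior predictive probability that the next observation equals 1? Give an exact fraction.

obs 1: x=2 → posterior Dirichlet(5/2, 9, 9)
obs 2: x=0 → posterior Dirichlet(7/2, 9, 9)
obs 3: x=0 → posterior Dirichlet(9/2, 9, 9)
obs 4: x=2 → posterior Dirichlet(9/2, 9, 10)
obs 5: x=0 → posterior Dirichlet(11/2, 9, 10)
obs 6: x=2 → posterior Dirichlet(11/2, 9, 11)
obs 7: x=2 → posterior Dirichlet(11/2, 9, 12)
obs 8: x=1 → posterior Dirichlet(11/2, 10, 12)
obs 9: x=1 → posterior Dirichlet(11/2, 11, 12)
obs 10: x=2 → posterior Dirichlet(11/2, 11, 13)
obs 11: x=1 → posterior Dirichlet(11/2, 12, 13)
obs 12: x=1 → posterior Dirichlet(11/2, 13, 13)
obs 13: x=0 → posterior Dirichlet(13/2, 13, 13)
obs 14: x=2 → posterior Dirichlet(13/2, 13, 14)

26/67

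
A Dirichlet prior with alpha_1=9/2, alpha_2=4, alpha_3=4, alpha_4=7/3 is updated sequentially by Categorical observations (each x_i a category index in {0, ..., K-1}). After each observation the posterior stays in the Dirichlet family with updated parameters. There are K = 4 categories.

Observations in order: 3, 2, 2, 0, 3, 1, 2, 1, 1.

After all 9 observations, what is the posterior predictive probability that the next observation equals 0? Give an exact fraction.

obs 1: x=3 → posterior Dirichlet(9/2, 4, 4, 10/3)
obs 2: x=2 → posterior Dirichlet(9/2, 4, 5, 10/3)
obs 3: x=2 → posterior Dirichlet(9/2, 4, 6, 10/3)
obs 4: x=0 → posterior Dirichlet(11/2, 4, 6, 10/3)
obs 5: x=3 → posterior Dirichlet(11/2, 4, 6, 13/3)
obs 6: x=1 → posterior Dirichlet(11/2, 5, 6, 13/3)
obs 7: x=2 → posterior Dirichlet(11/2, 5, 7, 13/3)
obs 8: x=1 → posterior Dirichlet(11/2, 6, 7, 13/3)
obs 9: x=1 → posterior Dirichlet(11/2, 7, 7, 13/3)

3/13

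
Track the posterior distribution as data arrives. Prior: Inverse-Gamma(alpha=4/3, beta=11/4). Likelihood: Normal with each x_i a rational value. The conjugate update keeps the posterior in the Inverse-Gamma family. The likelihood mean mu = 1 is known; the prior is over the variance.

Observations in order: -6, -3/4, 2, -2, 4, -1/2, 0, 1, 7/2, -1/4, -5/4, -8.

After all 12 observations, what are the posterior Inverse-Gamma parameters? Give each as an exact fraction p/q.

alpha=22/3, beta=2779/32

obs 1: x=-6 → posterior Inverse-Gamma(11/6, 109/4)
obs 2: x=-3/4 → posterior Inverse-Gamma(7/3, 921/32)
obs 3: x=2 → posterior Inverse-Gamma(17/6, 937/32)
obs 4: x=-2 → posterior Inverse-Gamma(10/3, 1081/32)
obs 5: x=4 → posterior Inverse-Gamma(23/6, 1225/32)
obs 6: x=-1/2 → posterior Inverse-Gamma(13/3, 1261/32)
obs 7: x=0 → posterior Inverse-Gamma(29/6, 1277/32)
obs 8: x=1 → posterior Inverse-Gamma(16/3, 1277/32)
obs 9: x=7/2 → posterior Inverse-Gamma(35/6, 1377/32)
obs 10: x=-1/4 → posterior Inverse-Gamma(19/3, 701/16)
obs 11: x=-5/4 → posterior Inverse-Gamma(41/6, 1483/32)
obs 12: x=-8 → posterior Inverse-Gamma(22/3, 2779/32)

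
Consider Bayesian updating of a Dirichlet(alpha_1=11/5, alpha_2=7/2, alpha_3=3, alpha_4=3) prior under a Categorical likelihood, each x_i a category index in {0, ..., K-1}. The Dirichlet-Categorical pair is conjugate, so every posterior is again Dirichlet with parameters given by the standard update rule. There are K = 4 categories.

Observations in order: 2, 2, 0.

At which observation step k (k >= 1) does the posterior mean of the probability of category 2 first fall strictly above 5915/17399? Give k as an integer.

obs 1: x=2 → posterior Dirichlet(11/5, 7/2, 4, 3)
obs 2: x=2 → posterior Dirichlet(11/5, 7/2, 5, 3)
obs 3: x=0 → posterior Dirichlet(16/5, 7/2, 5, 3)

k = 2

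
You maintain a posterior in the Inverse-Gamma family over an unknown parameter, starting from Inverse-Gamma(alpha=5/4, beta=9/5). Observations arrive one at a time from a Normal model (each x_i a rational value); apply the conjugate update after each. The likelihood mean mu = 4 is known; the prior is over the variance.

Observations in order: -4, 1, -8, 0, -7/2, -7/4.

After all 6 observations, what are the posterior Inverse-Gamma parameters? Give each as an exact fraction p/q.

alpha=17/4, beta=26073/160

obs 1: x=-4 → posterior Inverse-Gamma(7/4, 169/5)
obs 2: x=1 → posterior Inverse-Gamma(9/4, 383/10)
obs 3: x=-8 → posterior Inverse-Gamma(11/4, 1103/10)
obs 4: x=0 → posterior Inverse-Gamma(13/4, 1183/10)
obs 5: x=-7/2 → posterior Inverse-Gamma(15/4, 5857/40)
obs 6: x=-7/4 → posterior Inverse-Gamma(17/4, 26073/160)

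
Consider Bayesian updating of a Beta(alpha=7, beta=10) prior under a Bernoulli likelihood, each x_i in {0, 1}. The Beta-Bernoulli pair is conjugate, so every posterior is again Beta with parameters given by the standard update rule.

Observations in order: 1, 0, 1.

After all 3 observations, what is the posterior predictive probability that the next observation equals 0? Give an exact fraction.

11/20

obs 1: x=1 → posterior Beta(8, 10)
obs 2: x=0 → posterior Beta(8, 11)
obs 3: x=1 → posterior Beta(9, 11)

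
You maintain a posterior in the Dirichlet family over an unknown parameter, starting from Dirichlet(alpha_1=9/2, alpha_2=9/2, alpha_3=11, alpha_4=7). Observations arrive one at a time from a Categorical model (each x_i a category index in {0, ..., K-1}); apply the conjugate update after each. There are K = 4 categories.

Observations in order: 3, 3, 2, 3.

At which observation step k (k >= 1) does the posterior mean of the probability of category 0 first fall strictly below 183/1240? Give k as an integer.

obs 1: x=3 → posterior Dirichlet(9/2, 9/2, 11, 8)
obs 2: x=3 → posterior Dirichlet(9/2, 9/2, 11, 9)
obs 3: x=2 → posterior Dirichlet(9/2, 9/2, 12, 9)
obs 4: x=3 → posterior Dirichlet(9/2, 9/2, 12, 10)

k = 4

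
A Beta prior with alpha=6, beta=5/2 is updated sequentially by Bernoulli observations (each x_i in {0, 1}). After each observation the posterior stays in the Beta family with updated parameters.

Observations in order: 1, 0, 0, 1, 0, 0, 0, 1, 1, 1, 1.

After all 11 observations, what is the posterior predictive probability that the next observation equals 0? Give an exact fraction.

5/13

obs 1: x=1 → posterior Beta(7, 5/2)
obs 2: x=0 → posterior Beta(7, 7/2)
obs 3: x=0 → posterior Beta(7, 9/2)
obs 4: x=1 → posterior Beta(8, 9/2)
obs 5: x=0 → posterior Beta(8, 11/2)
obs 6: x=0 → posterior Beta(8, 13/2)
obs 7: x=0 → posterior Beta(8, 15/2)
obs 8: x=1 → posterior Beta(9, 15/2)
obs 9: x=1 → posterior Beta(10, 15/2)
obs 10: x=1 → posterior Beta(11, 15/2)
obs 11: x=1 → posterior Beta(12, 15/2)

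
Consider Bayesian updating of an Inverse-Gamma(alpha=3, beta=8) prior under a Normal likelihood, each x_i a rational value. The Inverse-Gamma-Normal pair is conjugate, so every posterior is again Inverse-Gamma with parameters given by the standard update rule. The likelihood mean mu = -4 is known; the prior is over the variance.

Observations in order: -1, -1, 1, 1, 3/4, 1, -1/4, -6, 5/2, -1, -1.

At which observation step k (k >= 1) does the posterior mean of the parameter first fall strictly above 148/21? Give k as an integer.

obs 1: x=-1 → posterior Inverse-Gamma(7/2, 25/2)
obs 2: x=-1 → posterior Inverse-Gamma(4, 17)
obs 3: x=1 → posterior Inverse-Gamma(9/2, 59/2)
obs 4: x=1 → posterior Inverse-Gamma(5, 42)
obs 5: x=3/4 → posterior Inverse-Gamma(11/2, 1705/32)
obs 6: x=1 → posterior Inverse-Gamma(6, 2105/32)
obs 7: x=-1/4 → posterior Inverse-Gamma(13/2, 1165/16)
obs 8: x=-6 → posterior Inverse-Gamma(7, 1197/16)
obs 9: x=5/2 → posterior Inverse-Gamma(15/2, 1535/16)
obs 10: x=-1 → posterior Inverse-Gamma(8, 1607/16)
obs 11: x=-1 → posterior Inverse-Gamma(17/2, 1679/16)

k = 3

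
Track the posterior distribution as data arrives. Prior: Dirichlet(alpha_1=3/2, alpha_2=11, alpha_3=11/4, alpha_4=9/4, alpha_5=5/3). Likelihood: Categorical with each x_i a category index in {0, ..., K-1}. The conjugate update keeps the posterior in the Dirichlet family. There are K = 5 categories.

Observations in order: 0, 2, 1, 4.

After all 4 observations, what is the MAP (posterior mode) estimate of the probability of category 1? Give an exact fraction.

obs 1: x=0 → posterior Dirichlet(5/2, 11, 11/4, 9/4, 5/3)
obs 2: x=2 → posterior Dirichlet(5/2, 11, 15/4, 9/4, 5/3)
obs 3: x=1 → posterior Dirichlet(5/2, 12, 15/4, 9/4, 5/3)
obs 4: x=4 → posterior Dirichlet(5/2, 12, 15/4, 9/4, 8/3)

66/109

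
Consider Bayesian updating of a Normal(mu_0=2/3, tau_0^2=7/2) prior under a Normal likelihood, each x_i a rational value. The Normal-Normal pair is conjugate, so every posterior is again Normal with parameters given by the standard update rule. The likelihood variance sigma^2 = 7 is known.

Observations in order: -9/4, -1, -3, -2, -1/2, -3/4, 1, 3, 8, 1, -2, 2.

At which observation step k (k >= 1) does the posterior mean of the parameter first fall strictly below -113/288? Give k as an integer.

k = 2

obs 1: x=-9/4 → posterior Normal(-11/36, 7/3)
obs 2: x=-1 → posterior Normal(-23/48, 7/4)
obs 3: x=-3 → posterior Normal(-59/60, 7/5)
obs 4: x=-2 → posterior Normal(-83/72, 7/6)
obs 5: x=-1/2 → posterior Normal(-89/84, 1)
obs 6: x=-3/4 → posterior Normal(-49/48, 7/8)
obs 7: x=1 → posterior Normal(-43/54, 7/9)
obs 8: x=3 → posterior Normal(-5/12, 7/10)
obs 9: x=8 → posterior Normal(23/66, 7/11)
obs 10: x=1 → posterior Normal(29/72, 7/12)
obs 11: x=-2 → posterior Normal(17/78, 7/13)
obs 12: x=2 → posterior Normal(29/84, 1/2)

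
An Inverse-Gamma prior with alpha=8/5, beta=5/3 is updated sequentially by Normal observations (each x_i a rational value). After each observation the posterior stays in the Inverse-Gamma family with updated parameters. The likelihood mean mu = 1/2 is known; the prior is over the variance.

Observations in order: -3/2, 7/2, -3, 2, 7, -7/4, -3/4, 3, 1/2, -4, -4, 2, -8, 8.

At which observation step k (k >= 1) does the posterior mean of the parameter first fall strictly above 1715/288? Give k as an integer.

k = 3

obs 1: x=-3/2 → posterior Inverse-Gamma(21/10, 11/3)
obs 2: x=7/2 → posterior Inverse-Gamma(13/5, 49/6)
obs 3: x=-3 → posterior Inverse-Gamma(31/10, 343/24)
obs 4: x=2 → posterior Inverse-Gamma(18/5, 185/12)
obs 5: x=7 → posterior Inverse-Gamma(41/10, 877/24)
obs 6: x=-7/4 → posterior Inverse-Gamma(23/5, 3751/96)
obs 7: x=-3/4 → posterior Inverse-Gamma(51/10, 1913/48)
obs 8: x=3 → posterior Inverse-Gamma(28/5, 2063/48)
obs 9: x=1/2 → posterior Inverse-Gamma(61/10, 2063/48)
obs 10: x=-4 → posterior Inverse-Gamma(33/5, 2549/48)
obs 11: x=-4 → posterior Inverse-Gamma(71/10, 3035/48)
obs 12: x=2 → posterior Inverse-Gamma(38/5, 3089/48)
obs 13: x=-8 → posterior Inverse-Gamma(81/10, 4823/48)
obs 14: x=8 → posterior Inverse-Gamma(43/5, 6173/48)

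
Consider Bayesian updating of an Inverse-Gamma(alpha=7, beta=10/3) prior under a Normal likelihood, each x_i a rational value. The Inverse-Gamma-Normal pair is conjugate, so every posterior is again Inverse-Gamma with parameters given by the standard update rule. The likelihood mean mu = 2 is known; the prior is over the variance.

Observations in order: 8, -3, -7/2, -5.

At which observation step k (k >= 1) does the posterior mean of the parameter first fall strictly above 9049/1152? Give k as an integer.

obs 1: x=8 → posterior Inverse-Gamma(15/2, 64/3)
obs 2: x=-3 → posterior Inverse-Gamma(8, 203/6)
obs 3: x=-7/2 → posterior Inverse-Gamma(17/2, 1175/24)
obs 4: x=-5 → posterior Inverse-Gamma(9, 1763/24)

k = 4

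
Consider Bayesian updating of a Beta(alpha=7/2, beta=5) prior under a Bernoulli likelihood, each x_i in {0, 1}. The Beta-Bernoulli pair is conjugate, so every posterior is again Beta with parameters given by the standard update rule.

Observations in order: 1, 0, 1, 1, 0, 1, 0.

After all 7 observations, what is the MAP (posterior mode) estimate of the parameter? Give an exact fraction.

obs 1: x=1 → posterior Beta(9/2, 5)
obs 2: x=0 → posterior Beta(9/2, 6)
obs 3: x=1 → posterior Beta(11/2, 6)
obs 4: x=1 → posterior Beta(13/2, 6)
obs 5: x=0 → posterior Beta(13/2, 7)
obs 6: x=1 → posterior Beta(15/2, 7)
obs 7: x=0 → posterior Beta(15/2, 8)

13/27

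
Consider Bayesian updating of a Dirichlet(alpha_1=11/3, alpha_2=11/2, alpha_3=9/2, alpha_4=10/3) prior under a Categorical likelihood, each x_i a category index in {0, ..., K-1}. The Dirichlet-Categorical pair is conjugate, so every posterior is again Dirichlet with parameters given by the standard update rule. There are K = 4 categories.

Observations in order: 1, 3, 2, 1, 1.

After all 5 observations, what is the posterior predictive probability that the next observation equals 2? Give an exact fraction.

obs 1: x=1 → posterior Dirichlet(11/3, 13/2, 9/2, 10/3)
obs 2: x=3 → posterior Dirichlet(11/3, 13/2, 9/2, 13/3)
obs 3: x=2 → posterior Dirichlet(11/3, 13/2, 11/2, 13/3)
obs 4: x=1 → posterior Dirichlet(11/3, 15/2, 11/2, 13/3)
obs 5: x=1 → posterior Dirichlet(11/3, 17/2, 11/2, 13/3)

1/4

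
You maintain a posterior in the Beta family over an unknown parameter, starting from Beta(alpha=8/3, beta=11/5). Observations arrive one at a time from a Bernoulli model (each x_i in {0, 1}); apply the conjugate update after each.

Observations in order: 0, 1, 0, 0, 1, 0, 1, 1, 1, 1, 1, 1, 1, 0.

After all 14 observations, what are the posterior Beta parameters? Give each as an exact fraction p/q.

alpha=35/3, beta=36/5

obs 1: x=0 → posterior Beta(8/3, 16/5)
obs 2: x=1 → posterior Beta(11/3, 16/5)
obs 3: x=0 → posterior Beta(11/3, 21/5)
obs 4: x=0 → posterior Beta(11/3, 26/5)
obs 5: x=1 → posterior Beta(14/3, 26/5)
obs 6: x=0 → posterior Beta(14/3, 31/5)
obs 7: x=1 → posterior Beta(17/3, 31/5)
obs 8: x=1 → posterior Beta(20/3, 31/5)
obs 9: x=1 → posterior Beta(23/3, 31/5)
obs 10: x=1 → posterior Beta(26/3, 31/5)
obs 11: x=1 → posterior Beta(29/3, 31/5)
obs 12: x=1 → posterior Beta(32/3, 31/5)
obs 13: x=1 → posterior Beta(35/3, 31/5)
obs 14: x=0 → posterior Beta(35/3, 36/5)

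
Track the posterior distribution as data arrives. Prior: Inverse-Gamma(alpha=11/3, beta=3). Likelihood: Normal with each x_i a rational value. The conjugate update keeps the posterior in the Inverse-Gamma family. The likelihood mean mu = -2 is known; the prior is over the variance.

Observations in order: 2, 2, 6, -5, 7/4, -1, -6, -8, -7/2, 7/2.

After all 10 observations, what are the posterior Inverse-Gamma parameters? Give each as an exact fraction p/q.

obs 1: x=2 → posterior Inverse-Gamma(25/6, 11)
obs 2: x=2 → posterior Inverse-Gamma(14/3, 19)
obs 3: x=6 → posterior Inverse-Gamma(31/6, 51)
obs 4: x=-5 → posterior Inverse-Gamma(17/3, 111/2)
obs 5: x=7/4 → posterior Inverse-Gamma(37/6, 2001/32)
obs 6: x=-1 → posterior Inverse-Gamma(20/3, 2017/32)
obs 7: x=-6 → posterior Inverse-Gamma(43/6, 2273/32)
obs 8: x=-8 → posterior Inverse-Gamma(23/3, 2849/32)
obs 9: x=-7/2 → posterior Inverse-Gamma(49/6, 2885/32)
obs 10: x=7/2 → posterior Inverse-Gamma(26/3, 3369/32)

alpha=26/3, beta=3369/32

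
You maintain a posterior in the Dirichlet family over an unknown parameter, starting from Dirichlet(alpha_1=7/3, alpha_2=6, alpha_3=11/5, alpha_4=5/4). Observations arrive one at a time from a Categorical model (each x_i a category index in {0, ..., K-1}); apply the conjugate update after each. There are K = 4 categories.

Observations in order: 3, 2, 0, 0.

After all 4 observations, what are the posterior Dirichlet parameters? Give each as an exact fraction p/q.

obs 1: x=3 → posterior Dirichlet(7/3, 6, 11/5, 9/4)
obs 2: x=2 → posterior Dirichlet(7/3, 6, 16/5, 9/4)
obs 3: x=0 → posterior Dirichlet(10/3, 6, 16/5, 9/4)
obs 4: x=0 → posterior Dirichlet(13/3, 6, 16/5, 9/4)

alpha_1=13/3, alpha_2=6, alpha_3=16/5, alpha_4=9/4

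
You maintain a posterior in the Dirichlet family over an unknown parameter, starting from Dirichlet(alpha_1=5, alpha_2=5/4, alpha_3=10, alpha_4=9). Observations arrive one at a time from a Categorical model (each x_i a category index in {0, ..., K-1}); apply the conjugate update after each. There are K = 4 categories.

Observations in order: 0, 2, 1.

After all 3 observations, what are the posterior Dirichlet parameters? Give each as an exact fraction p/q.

alpha_1=6, alpha_2=9/4, alpha_3=11, alpha_4=9

obs 1: x=0 → posterior Dirichlet(6, 5/4, 10, 9)
obs 2: x=2 → posterior Dirichlet(6, 5/4, 11, 9)
obs 3: x=1 → posterior Dirichlet(6, 9/4, 11, 9)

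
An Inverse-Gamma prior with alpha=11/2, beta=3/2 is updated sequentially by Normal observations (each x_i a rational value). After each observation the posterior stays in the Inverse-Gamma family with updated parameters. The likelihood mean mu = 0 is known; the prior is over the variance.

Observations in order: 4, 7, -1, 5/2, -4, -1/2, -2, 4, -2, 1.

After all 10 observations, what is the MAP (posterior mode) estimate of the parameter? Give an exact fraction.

233/46

obs 1: x=4 → posterior Inverse-Gamma(6, 19/2)
obs 2: x=7 → posterior Inverse-Gamma(13/2, 34)
obs 3: x=-1 → posterior Inverse-Gamma(7, 69/2)
obs 4: x=5/2 → posterior Inverse-Gamma(15/2, 301/8)
obs 5: x=-4 → posterior Inverse-Gamma(8, 365/8)
obs 6: x=-1/2 → posterior Inverse-Gamma(17/2, 183/4)
obs 7: x=-2 → posterior Inverse-Gamma(9, 191/4)
obs 8: x=4 → posterior Inverse-Gamma(19/2, 223/4)
obs 9: x=-2 → posterior Inverse-Gamma(10, 231/4)
obs 10: x=1 → posterior Inverse-Gamma(21/2, 233/4)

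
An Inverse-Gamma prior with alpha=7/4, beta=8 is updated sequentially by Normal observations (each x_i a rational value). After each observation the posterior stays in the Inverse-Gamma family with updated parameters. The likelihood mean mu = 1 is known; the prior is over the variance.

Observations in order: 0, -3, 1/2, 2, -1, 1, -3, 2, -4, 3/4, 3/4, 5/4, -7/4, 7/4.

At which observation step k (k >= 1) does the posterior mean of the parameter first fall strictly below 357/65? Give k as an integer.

k = 6

obs 1: x=0 → posterior Inverse-Gamma(9/4, 17/2)
obs 2: x=-3 → posterior Inverse-Gamma(11/4, 33/2)
obs 3: x=1/2 → posterior Inverse-Gamma(13/4, 133/8)
obs 4: x=2 → posterior Inverse-Gamma(15/4, 137/8)
obs 5: x=-1 → posterior Inverse-Gamma(17/4, 153/8)
obs 6: x=1 → posterior Inverse-Gamma(19/4, 153/8)
obs 7: x=-3 → posterior Inverse-Gamma(21/4, 217/8)
obs 8: x=2 → posterior Inverse-Gamma(23/4, 221/8)
obs 9: x=-4 → posterior Inverse-Gamma(25/4, 321/8)
obs 10: x=3/4 → posterior Inverse-Gamma(27/4, 1285/32)
obs 11: x=3/4 → posterior Inverse-Gamma(29/4, 643/16)
obs 12: x=5/4 → posterior Inverse-Gamma(31/4, 1287/32)
obs 13: x=-7/4 → posterior Inverse-Gamma(33/4, 44)
obs 14: x=7/4 → posterior Inverse-Gamma(35/4, 1417/32)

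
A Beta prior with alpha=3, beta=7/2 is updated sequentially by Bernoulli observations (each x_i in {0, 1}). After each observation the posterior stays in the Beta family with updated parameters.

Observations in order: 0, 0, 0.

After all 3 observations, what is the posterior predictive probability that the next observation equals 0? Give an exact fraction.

obs 1: x=0 → posterior Beta(3, 9/2)
obs 2: x=0 → posterior Beta(3, 11/2)
obs 3: x=0 → posterior Beta(3, 13/2)

13/19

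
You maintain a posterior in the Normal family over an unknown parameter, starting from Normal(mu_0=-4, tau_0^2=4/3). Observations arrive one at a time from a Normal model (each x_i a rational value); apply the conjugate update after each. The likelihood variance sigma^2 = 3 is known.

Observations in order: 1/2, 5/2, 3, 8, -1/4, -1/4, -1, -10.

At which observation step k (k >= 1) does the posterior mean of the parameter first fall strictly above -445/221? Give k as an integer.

obs 1: x=1/2 → posterior Normal(-34/13, 12/13)
obs 2: x=5/2 → posterior Normal(-24/17, 12/17)
obs 3: x=3 → posterior Normal(-4/7, 4/7)
obs 4: x=8 → posterior Normal(4/5, 12/25)
obs 5: x=-1/4 → posterior Normal(19/29, 12/29)
obs 6: x=-1/4 → posterior Normal(6/11, 4/11)
obs 7: x=-1 → posterior Normal(14/37, 12/37)
obs 8: x=-10 → posterior Normal(-26/41, 12/41)

k = 2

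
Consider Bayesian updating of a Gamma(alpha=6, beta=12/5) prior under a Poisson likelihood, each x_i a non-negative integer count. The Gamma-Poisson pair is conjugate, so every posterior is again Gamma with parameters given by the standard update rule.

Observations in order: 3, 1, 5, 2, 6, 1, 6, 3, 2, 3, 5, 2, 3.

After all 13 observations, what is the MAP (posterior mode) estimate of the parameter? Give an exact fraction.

235/77

obs 1: x=3 → posterior Gamma(9, 17/5)
obs 2: x=1 → posterior Gamma(10, 22/5)
obs 3: x=5 → posterior Gamma(15, 27/5)
obs 4: x=2 → posterior Gamma(17, 32/5)
obs 5: x=6 → posterior Gamma(23, 37/5)
obs 6: x=1 → posterior Gamma(24, 42/5)
obs 7: x=6 → posterior Gamma(30, 47/5)
obs 8: x=3 → posterior Gamma(33, 52/5)
obs 9: x=2 → posterior Gamma(35, 57/5)
obs 10: x=3 → posterior Gamma(38, 62/5)
obs 11: x=5 → posterior Gamma(43, 67/5)
obs 12: x=2 → posterior Gamma(45, 72/5)
obs 13: x=3 → posterior Gamma(48, 77/5)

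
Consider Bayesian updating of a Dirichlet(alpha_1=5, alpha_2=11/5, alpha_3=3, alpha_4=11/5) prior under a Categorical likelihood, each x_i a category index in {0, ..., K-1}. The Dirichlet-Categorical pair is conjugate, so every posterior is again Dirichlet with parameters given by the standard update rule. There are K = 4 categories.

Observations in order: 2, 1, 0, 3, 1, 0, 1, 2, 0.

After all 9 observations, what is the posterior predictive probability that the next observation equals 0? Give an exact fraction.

obs 1: x=2 → posterior Dirichlet(5, 11/5, 4, 11/5)
obs 2: x=1 → posterior Dirichlet(5, 16/5, 4, 11/5)
obs 3: x=0 → posterior Dirichlet(6, 16/5, 4, 11/5)
obs 4: x=3 → posterior Dirichlet(6, 16/5, 4, 16/5)
obs 5: x=1 → posterior Dirichlet(6, 21/5, 4, 16/5)
obs 6: x=0 → posterior Dirichlet(7, 21/5, 4, 16/5)
obs 7: x=1 → posterior Dirichlet(7, 26/5, 4, 16/5)
obs 8: x=2 → posterior Dirichlet(7, 26/5, 5, 16/5)
obs 9: x=0 → posterior Dirichlet(8, 26/5, 5, 16/5)

40/107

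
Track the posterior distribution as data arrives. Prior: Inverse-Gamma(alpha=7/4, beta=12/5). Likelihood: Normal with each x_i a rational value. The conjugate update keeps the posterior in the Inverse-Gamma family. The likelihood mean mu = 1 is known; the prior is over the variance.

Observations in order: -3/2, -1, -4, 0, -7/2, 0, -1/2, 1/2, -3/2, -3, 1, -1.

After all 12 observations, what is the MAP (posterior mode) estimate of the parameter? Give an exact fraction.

1821/350

obs 1: x=-3/2 → posterior Inverse-Gamma(9/4, 221/40)
obs 2: x=-1 → posterior Inverse-Gamma(11/4, 301/40)
obs 3: x=-4 → posterior Inverse-Gamma(13/4, 801/40)
obs 4: x=0 → posterior Inverse-Gamma(15/4, 821/40)
obs 5: x=-7/2 → posterior Inverse-Gamma(17/4, 613/20)
obs 6: x=0 → posterior Inverse-Gamma(19/4, 623/20)
obs 7: x=-1/2 → posterior Inverse-Gamma(21/4, 1291/40)
obs 8: x=1/2 → posterior Inverse-Gamma(23/4, 162/5)
obs 9: x=-3/2 → posterior Inverse-Gamma(25/4, 1421/40)
obs 10: x=-3 → posterior Inverse-Gamma(27/4, 1741/40)
obs 11: x=1 → posterior Inverse-Gamma(29/4, 1741/40)
obs 12: x=-1 → posterior Inverse-Gamma(31/4, 1821/40)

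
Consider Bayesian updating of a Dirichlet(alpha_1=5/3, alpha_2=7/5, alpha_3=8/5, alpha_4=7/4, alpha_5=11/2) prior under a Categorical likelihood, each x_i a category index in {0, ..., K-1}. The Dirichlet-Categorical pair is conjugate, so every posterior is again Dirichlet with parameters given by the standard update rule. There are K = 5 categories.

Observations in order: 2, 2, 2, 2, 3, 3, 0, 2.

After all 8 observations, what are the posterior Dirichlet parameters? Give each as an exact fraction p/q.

obs 1: x=2 → posterior Dirichlet(5/3, 7/5, 13/5, 7/4, 11/2)
obs 2: x=2 → posterior Dirichlet(5/3, 7/5, 18/5, 7/4, 11/2)
obs 3: x=2 → posterior Dirichlet(5/3, 7/5, 23/5, 7/4, 11/2)
obs 4: x=2 → posterior Dirichlet(5/3, 7/5, 28/5, 7/4, 11/2)
obs 5: x=3 → posterior Dirichlet(5/3, 7/5, 28/5, 11/4, 11/2)
obs 6: x=3 → posterior Dirichlet(5/3, 7/5, 28/5, 15/4, 11/2)
obs 7: x=0 → posterior Dirichlet(8/3, 7/5, 28/5, 15/4, 11/2)
obs 8: x=2 → posterior Dirichlet(8/3, 7/5, 33/5, 15/4, 11/2)

alpha_1=8/3, alpha_2=7/5, alpha_3=33/5, alpha_4=15/4, alpha_5=11/2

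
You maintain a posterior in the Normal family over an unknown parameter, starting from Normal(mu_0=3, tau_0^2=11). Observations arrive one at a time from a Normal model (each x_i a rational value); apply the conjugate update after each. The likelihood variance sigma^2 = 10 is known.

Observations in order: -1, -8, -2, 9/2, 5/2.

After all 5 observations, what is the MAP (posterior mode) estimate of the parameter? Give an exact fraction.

-14/65

obs 1: x=-1 → posterior Normal(19/21, 110/21)
obs 2: x=-8 → posterior Normal(-69/32, 55/16)
obs 3: x=-2 → posterior Normal(-91/43, 110/43)
obs 4: x=9/2 → posterior Normal(-83/108, 55/27)
obs 5: x=5/2 → posterior Normal(-14/65, 22/13)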